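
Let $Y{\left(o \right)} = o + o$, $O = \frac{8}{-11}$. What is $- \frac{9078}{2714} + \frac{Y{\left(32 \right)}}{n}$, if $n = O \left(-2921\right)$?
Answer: $- \frac{571261}{172339} \approx -3.3148$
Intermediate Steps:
$O = - \frac{8}{11}$ ($O = 8 \left(- \frac{1}{11}\right) = - \frac{8}{11} \approx -0.72727$)
$Y{\left(o \right)} = 2 o$
$n = \frac{23368}{11}$ ($n = \left(- \frac{8}{11}\right) \left(-2921\right) = \frac{23368}{11} \approx 2124.4$)
$- \frac{9078}{2714} + \frac{Y{\left(32 \right)}}{n} = - \frac{9078}{2714} + \frac{2 \cdot 32}{\frac{23368}{11}} = \left(-9078\right) \frac{1}{2714} + 64 \cdot \frac{11}{23368} = - \frac{4539}{1357} + \frac{88}{2921} = - \frac{571261}{172339}$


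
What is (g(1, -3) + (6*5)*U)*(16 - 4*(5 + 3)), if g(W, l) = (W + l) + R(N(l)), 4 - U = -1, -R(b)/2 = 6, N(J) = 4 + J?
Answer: -2176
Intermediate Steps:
R(b) = -12 (R(b) = -2*6 = -12)
U = 5 (U = 4 - 1*(-1) = 4 + 1 = 5)
g(W, l) = -12 + W + l (g(W, l) = (W + l) - 12 = -12 + W + l)
(g(1, -3) + (6*5)*U)*(16 - 4*(5 + 3)) = ((-12 + 1 - 3) + (6*5)*5)*(16 - 4*(5 + 3)) = (-14 + 30*5)*(16 - 4*8) = (-14 + 150)*(16 - 1*32) = 136*(16 - 32) = 136*(-16) = -2176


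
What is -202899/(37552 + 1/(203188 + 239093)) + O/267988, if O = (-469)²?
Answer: -2913653827066997/635841196550092 ≈ -4.5824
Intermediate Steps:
O = 219961
-202899/(37552 + 1/(203188 + 239093)) + O/267988 = -202899/(37552 + 1/(203188 + 239093)) + 219961/267988 = -202899/(37552 + 1/442281) + 219961*(1/267988) = -202899/(37552 + 1/442281) + 31423/38284 = -202899/16608536113/442281 + 31423/38284 = -202899*442281/16608536113 + 31423/38284 = -89738372619/16608536113 + 31423/38284 = -2913653827066997/635841196550092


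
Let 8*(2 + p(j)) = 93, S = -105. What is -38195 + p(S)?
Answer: -305483/8 ≈ -38185.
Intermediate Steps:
p(j) = 77/8 (p(j) = -2 + (1/8)*93 = -2 + 93/8 = 77/8)
-38195 + p(S) = -38195 + 77/8 = -305483/8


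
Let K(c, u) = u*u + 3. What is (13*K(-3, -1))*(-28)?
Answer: -1456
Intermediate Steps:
K(c, u) = 3 + u**2 (K(c, u) = u**2 + 3 = 3 + u**2)
(13*K(-3, -1))*(-28) = (13*(3 + (-1)**2))*(-28) = (13*(3 + 1))*(-28) = (13*4)*(-28) = 52*(-28) = -1456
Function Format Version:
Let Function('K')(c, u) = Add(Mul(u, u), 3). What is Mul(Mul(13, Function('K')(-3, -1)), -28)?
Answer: -1456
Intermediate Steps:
Function('K')(c, u) = Add(3, Pow(u, 2)) (Function('K')(c, u) = Add(Pow(u, 2), 3) = Add(3, Pow(u, 2)))
Mul(Mul(13, Function('K')(-3, -1)), -28) = Mul(Mul(13, Add(3, Pow(-1, 2))), -28) = Mul(Mul(13, Add(3, 1)), -28) = Mul(Mul(13, 4), -28) = Mul(52, -28) = -1456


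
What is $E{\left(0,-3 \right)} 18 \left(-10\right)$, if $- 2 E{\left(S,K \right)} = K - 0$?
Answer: $-270$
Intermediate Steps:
$E{\left(S,K \right)} = - \frac{K}{2}$ ($E{\left(S,K \right)} = - \frac{K - 0}{2} = - \frac{K + 0}{2} = - \frac{K}{2}$)
$E{\left(0,-3 \right)} 18 \left(-10\right) = \left(- \frac{1}{2}\right) \left(-3\right) 18 \left(-10\right) = \frac{3}{2} \cdot 18 \left(-10\right) = 27 \left(-10\right) = -270$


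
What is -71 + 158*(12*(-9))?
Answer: -17135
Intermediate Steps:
-71 + 158*(12*(-9)) = -71 + 158*(-108) = -71 - 17064 = -17135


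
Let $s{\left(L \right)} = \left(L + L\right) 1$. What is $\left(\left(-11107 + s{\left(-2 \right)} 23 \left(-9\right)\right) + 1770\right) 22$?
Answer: $-187198$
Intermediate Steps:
$s{\left(L \right)} = 2 L$ ($s{\left(L \right)} = 2 L 1 = 2 L$)
$\left(\left(-11107 + s{\left(-2 \right)} 23 \left(-9\right)\right) + 1770\right) 22 = \left(\left(-11107 + 2 \left(-2\right) 23 \left(-9\right)\right) + 1770\right) 22 = \left(\left(-11107 + \left(-4\right) 23 \left(-9\right)\right) + 1770\right) 22 = \left(\left(-11107 - -828\right) + 1770\right) 22 = \left(\left(-11107 + 828\right) + 1770\right) 22 = \left(-10279 + 1770\right) 22 = \left(-8509\right) 22 = -187198$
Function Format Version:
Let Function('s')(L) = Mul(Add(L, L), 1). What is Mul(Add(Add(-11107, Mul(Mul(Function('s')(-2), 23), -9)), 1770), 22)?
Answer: -187198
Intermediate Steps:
Function('s')(L) = Mul(2, L) (Function('s')(L) = Mul(Mul(2, L), 1) = Mul(2, L))
Mul(Add(Add(-11107, Mul(Mul(Function('s')(-2), 23), -9)), 1770), 22) = Mul(Add(Add(-11107, Mul(Mul(Mul(2, -2), 23), -9)), 1770), 22) = Mul(Add(Add(-11107, Mul(Mul(-4, 23), -9)), 1770), 22) = Mul(Add(Add(-11107, Mul(-92, -9)), 1770), 22) = Mul(Add(Add(-11107, 828), 1770), 22) = Mul(Add(-10279, 1770), 22) = Mul(-8509, 22) = -187198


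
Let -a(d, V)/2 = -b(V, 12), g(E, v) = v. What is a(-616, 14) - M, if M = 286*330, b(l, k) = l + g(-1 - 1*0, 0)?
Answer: -94352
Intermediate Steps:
b(l, k) = l (b(l, k) = l + 0 = l)
a(d, V) = 2*V (a(d, V) = -(-2)*V = 2*V)
M = 94380
a(-616, 14) - M = 2*14 - 1*94380 = 28 - 94380 = -94352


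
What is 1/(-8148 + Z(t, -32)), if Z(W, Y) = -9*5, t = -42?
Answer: -1/8193 ≈ -0.00012206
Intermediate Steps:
Z(W, Y) = -45
1/(-8148 + Z(t, -32)) = 1/(-8148 - 45) = 1/(-8193) = -1/8193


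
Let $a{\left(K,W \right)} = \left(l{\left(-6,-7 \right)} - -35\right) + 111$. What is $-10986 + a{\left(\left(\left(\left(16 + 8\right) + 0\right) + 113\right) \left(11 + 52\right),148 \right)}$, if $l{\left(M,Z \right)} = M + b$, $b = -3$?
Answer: $-10849$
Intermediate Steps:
$l{\left(M,Z \right)} = -3 + M$ ($l{\left(M,Z \right)} = M - 3 = -3 + M$)
$a{\left(K,W \right)} = 137$ ($a{\left(K,W \right)} = \left(\left(-3 - 6\right) - -35\right) + 111 = \left(-9 + 35\right) + 111 = 26 + 111 = 137$)
$-10986 + a{\left(\left(\left(\left(16 + 8\right) + 0\right) + 113\right) \left(11 + 52\right),148 \right)} = -10986 + 137 = -10849$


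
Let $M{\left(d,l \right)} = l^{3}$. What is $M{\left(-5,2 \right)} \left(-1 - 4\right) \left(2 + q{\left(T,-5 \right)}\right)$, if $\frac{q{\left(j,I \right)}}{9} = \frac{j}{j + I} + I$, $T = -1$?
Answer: $1660$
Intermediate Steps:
$q{\left(j,I \right)} = 9 I + \frac{9 j}{I + j}$ ($q{\left(j,I \right)} = 9 \left(\frac{j}{j + I} + I\right) = 9 \left(\frac{j}{I + j} + I\right) = 9 \left(I + \frac{j}{I + j}\right) = 9 I + \frac{9 j}{I + j}$)
$M{\left(-5,2 \right)} \left(-1 - 4\right) \left(2 + q{\left(T,-5 \right)}\right) = 2^{3} \left(-1 - 4\right) \left(2 + \frac{9 \left(-1 + \left(-5\right)^{2} - -5\right)}{-5 - 1}\right) = 8 \left(-5\right) \left(2 + \frac{9 \left(-1 + 25 + 5\right)}{-6}\right) = - 40 \left(2 + 9 \left(- \frac{1}{6}\right) 29\right) = - 40 \left(2 - \frac{87}{2}\right) = \left(-40\right) \left(- \frac{83}{2}\right) = 1660$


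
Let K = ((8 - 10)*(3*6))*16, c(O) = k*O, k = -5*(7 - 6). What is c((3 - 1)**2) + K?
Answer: -596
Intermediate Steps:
k = -5 (k = -5*1 = -5)
c(O) = -5*O
K = -576 (K = -2*18*16 = -36*16 = -576)
c((3 - 1)**2) + K = -5*(3 - 1)**2 - 576 = -5*2**2 - 576 = -5*4 - 576 = -20 - 576 = -596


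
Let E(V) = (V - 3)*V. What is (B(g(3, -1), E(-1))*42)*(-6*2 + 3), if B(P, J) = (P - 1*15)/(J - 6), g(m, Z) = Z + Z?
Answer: -3213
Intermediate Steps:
E(V) = V*(-3 + V) (E(V) = (-3 + V)*V = V*(-3 + V))
g(m, Z) = 2*Z
B(P, J) = (-15 + P)/(-6 + J) (B(P, J) = (P - 15)/(-6 + J) = (-15 + P)/(-6 + J))
(B(g(3, -1), E(-1))*42)*(-6*2 + 3) = (((-15 + 2*(-1))/(-6 - (-3 - 1)))*42)*(-6*2 + 3) = (((-15 - 2)/(-6 - 1*(-4)))*42)*(-12 + 3) = ((-17/(-6 + 4))*42)*(-9) = ((-17/(-2))*42)*(-9) = (-1/2*(-17)*42)*(-9) = ((17/2)*42)*(-9) = 357*(-9) = -3213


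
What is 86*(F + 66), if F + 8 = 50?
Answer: 9288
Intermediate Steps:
F = 42 (F = -8 + 50 = 42)
86*(F + 66) = 86*(42 + 66) = 86*108 = 9288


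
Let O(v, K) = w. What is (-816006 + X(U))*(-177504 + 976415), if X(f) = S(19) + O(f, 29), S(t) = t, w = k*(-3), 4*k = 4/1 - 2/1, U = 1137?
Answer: -1303804377047/2 ≈ -6.5190e+11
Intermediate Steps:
k = ½ (k = (4/1 - 2/1)/4 = (4*1 - 2*1)/4 = (4 - 2)/4 = (¼)*2 = ½ ≈ 0.50000)
w = -3/2 (w = (½)*(-3) = -3/2 ≈ -1.5000)
O(v, K) = -3/2
X(f) = 35/2 (X(f) = 19 - 3/2 = 35/2)
(-816006 + X(U))*(-177504 + 976415) = (-816006 + 35/2)*(-177504 + 976415) = -1631977/2*798911 = -1303804377047/2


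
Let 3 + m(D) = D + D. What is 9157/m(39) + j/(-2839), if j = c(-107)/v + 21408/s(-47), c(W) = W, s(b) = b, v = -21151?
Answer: 25877224012556/211668103725 ≈ 122.25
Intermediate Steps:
j = -452795579/994097 (j = -107/(-21151) + 21408/(-47) = -107*(-1/21151) + 21408*(-1/47) = 107/21151 - 21408/47 = -452795579/994097 ≈ -455.48)
m(D) = -3 + 2*D (m(D) = -3 + (D + D) = -3 + 2*D)
9157/m(39) + j/(-2839) = 9157/(-3 + 2*39) - 452795579/994097/(-2839) = 9157/(-3 + 78) - 452795579/994097*(-1/2839) = 9157/75 + 452795579/2822241383 = 25877224012556/211668103725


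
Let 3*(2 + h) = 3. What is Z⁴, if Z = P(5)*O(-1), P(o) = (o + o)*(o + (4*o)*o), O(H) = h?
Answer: 1215506250000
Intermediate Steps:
h = -1 (h = -2 + (⅓)*3 = -2 + 1 = -1)
O(H) = -1
P(o) = 2*o*(o + 4*o²) (P(o) = (2*o)*(o + 4*o²) = 2*o*(o + 4*o²))
Z = -1050 (Z = (5²*(2 + 8*5))*(-1) = (25*(2 + 40))*(-1) = (25*42)*(-1) = 1050*(-1) = -1050)
Z⁴ = (-1050)⁴ = 1215506250000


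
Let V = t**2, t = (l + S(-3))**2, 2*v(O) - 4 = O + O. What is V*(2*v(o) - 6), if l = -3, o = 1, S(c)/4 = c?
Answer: 0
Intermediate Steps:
S(c) = 4*c
v(O) = 2 + O (v(O) = 2 + (O + O)/2 = 2 + (2*O)/2 = 2 + O)
t = 225 (t = (-3 + 4*(-3))**2 = (-3 - 12)**2 = (-15)**2 = 225)
V = 50625 (V = 225**2 = 50625)
V*(2*v(o) - 6) = 50625*(2*(2 + 1) - 6) = 50625*(2*3 - 6) = 50625*(6 - 6) = 50625*0 = 0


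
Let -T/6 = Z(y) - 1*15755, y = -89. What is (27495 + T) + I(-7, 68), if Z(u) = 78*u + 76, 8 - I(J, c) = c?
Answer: 163161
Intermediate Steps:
I(J, c) = 8 - c
Z(u) = 76 + 78*u
T = 135726 (T = -6*((76 + 78*(-89)) - 1*15755) = -6*((76 - 6942) - 15755) = -6*(-6866 - 15755) = -6*(-22621) = 135726)
(27495 + T) + I(-7, 68) = (27495 + 135726) + (8 - 1*68) = 163221 + (8 - 68) = 163221 - 60 = 163161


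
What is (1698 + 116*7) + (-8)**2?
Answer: 2574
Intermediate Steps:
(1698 + 116*7) + (-8)**2 = (1698 + 812) + 64 = 2510 + 64 = 2574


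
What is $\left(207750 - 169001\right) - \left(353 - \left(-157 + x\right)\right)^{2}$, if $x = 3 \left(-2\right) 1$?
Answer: $-227507$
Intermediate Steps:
$x = -6$ ($x = \left(-6\right) 1 = -6$)
$\left(207750 - 169001\right) - \left(353 - \left(-157 + x\right)\right)^{2} = \left(207750 - 169001\right) - \left(353 + \left(157 - -6\right)\right)^{2} = 38749 - \left(353 + \left(157 + 6\right)\right)^{2} = 38749 - \left(353 + 163\right)^{2} = 38749 - 516^{2} = 38749 - 266256 = -227507$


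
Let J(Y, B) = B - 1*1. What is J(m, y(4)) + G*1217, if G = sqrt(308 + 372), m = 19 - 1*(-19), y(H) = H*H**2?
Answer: 63 + 2434*sqrt(170) ≈ 31798.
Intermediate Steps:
y(H) = H**3
m = 38 (m = 19 + 19 = 38)
G = 2*sqrt(170) (G = sqrt(680) = 2*sqrt(170) ≈ 26.077)
J(Y, B) = -1 + B (J(Y, B) = B - 1 = -1 + B)
J(m, y(4)) + G*1217 = (-1 + 4**3) + (2*sqrt(170))*1217 = (-1 + 64) + 2434*sqrt(170) = 63 + 2434*sqrt(170)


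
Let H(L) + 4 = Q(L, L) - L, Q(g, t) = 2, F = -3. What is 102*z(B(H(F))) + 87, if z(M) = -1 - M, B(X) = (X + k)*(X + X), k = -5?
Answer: 801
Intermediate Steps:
H(L) = -2 - L (H(L) = -4 + (2 - L) = -2 - L)
B(X) = 2*X*(-5 + X) (B(X) = (X - 5)*(X + X) = (-5 + X)*(2*X) = 2*X*(-5 + X))
102*z(B(H(F))) + 87 = 102*(-1 - 2*(-2 - 1*(-3))*(-5 + (-2 - 1*(-3)))) + 87 = 102*(-1 - 2*(-2 + 3)*(-5 + (-2 + 3))) + 87 = 102*(-1 - 2*(-5 + 1)) + 87 = 102*(-1 - 2*(-4)) + 87 = 102*(-1 - 1*(-8)) + 87 = 102*(-1 + 8) + 87 = 102*7 + 87 = 714 + 87 = 801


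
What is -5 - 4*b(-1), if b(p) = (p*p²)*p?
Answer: -9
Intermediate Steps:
b(p) = p⁴ (b(p) = p³*p = p⁴)
-5 - 4*b(-1) = -5 - 4*(-1)⁴ = -5 - 4*1 = -5 - 4 = -9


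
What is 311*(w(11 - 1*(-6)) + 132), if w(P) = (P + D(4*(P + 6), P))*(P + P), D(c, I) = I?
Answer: 400568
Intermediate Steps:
w(P) = 4*P² (w(P) = (P + P)*(P + P) = (2*P)*(2*P) = 4*P²)
311*(w(11 - 1*(-6)) + 132) = 311*(4*(11 - 1*(-6))² + 132) = 311*(4*(11 + 6)² + 132) = 311*(4*17² + 132) = 311*(4*289 + 132) = 311*(1156 + 132) = 311*1288 = 400568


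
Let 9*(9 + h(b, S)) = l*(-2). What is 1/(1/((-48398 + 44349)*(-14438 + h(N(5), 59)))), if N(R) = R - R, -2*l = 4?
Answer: 526446931/9 ≈ 5.8494e+7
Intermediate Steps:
l = -2 (l = -1/2*4 = -2)
N(R) = 0
h(b, S) = -77/9 (h(b, S) = -9 + (-2*(-2))/9 = -9 + (1/9)*4 = -9 + 4/9 = -77/9)
1/(1/((-48398 + 44349)*(-14438 + h(N(5), 59)))) = 1/(1/((-48398 + 44349)*(-14438 - 77/9))) = 1/(1/(-4049*(-130019/9))) = 1/(1/(526446931/9)) = 1/(9/526446931) = 526446931/9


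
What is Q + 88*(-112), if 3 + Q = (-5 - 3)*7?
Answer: -9915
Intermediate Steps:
Q = -59 (Q = -3 + (-5 - 3)*7 = -3 - 8*7 = -3 - 56 = -59)
Q + 88*(-112) = -59 + 88*(-112) = -59 - 9856 = -9915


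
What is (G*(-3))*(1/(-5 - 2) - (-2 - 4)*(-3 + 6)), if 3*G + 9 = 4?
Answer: 625/7 ≈ 89.286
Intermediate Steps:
G = -5/3 (G = -3 + (⅓)*4 = -3 + 4/3 = -5/3 ≈ -1.6667)
(G*(-3))*(1/(-5 - 2) - (-2 - 4)*(-3 + 6)) = (-5/3*(-3))*(1/(-5 - 2) - (-2 - 4)*(-3 + 6)) = 5*(1/(-7) - (-6)*3) = 5*(-⅐ - 1*(-18)) = 5*(-⅐ + 18) = 5*(125/7) = 625/7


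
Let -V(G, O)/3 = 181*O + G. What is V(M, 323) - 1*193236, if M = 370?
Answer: -369735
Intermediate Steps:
V(G, O) = -543*O - 3*G (V(G, O) = -3*(181*O + G) = -3*(G + 181*O) = -543*O - 3*G)
V(M, 323) - 1*193236 = (-543*323 - 3*370) - 1*193236 = (-175389 - 1110) - 193236 = -176499 - 193236 = -369735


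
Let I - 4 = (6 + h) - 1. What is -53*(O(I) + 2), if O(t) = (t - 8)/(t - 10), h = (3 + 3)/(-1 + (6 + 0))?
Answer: -689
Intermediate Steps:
h = 6/5 (h = 6/(-1 + 6) = 6/5 ≈ 1.2000)
I = 51/5 (I = 4 + ((6 + 6/5) - 1) = 4 + (36/5 - 1) = 4 + 31/5 = 51/5 ≈ 10.200)
O(t) = (-8 + t)/(-10 + t)
-53*(O(I) + 2) = -53*((-8 + 51/5)/(-10 + 51/5) + 2) = -53*((11/5)/(1/5) + 2) = -53*(5*(11/5) + 2) = -53*(11 + 2) = -53*13 = -689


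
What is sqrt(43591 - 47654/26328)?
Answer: sqrt(1888402447227)/6582 ≈ 208.78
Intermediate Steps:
sqrt(43591 - 47654/26328) = sqrt(43591 - 47654*1/26328) = sqrt(43591 - 23827/13164) = sqrt(573808097/13164) = sqrt(1888402447227)/6582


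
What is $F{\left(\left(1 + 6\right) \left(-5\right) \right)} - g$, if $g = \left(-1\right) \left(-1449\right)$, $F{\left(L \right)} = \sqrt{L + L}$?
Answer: $-1449 + i \sqrt{70} \approx -1449.0 + 8.3666 i$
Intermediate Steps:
$F{\left(L \right)} = \sqrt{2} \sqrt{L}$ ($F{\left(L \right)} = \sqrt{2 L} = \sqrt{2} \sqrt{L}$)
$g = 1449$
$F{\left(\left(1 + 6\right) \left(-5\right) \right)} - g = \sqrt{2} \sqrt{\left(1 + 6\right) \left(-5\right)} - 1449 = \sqrt{2} \sqrt{7 \left(-5\right)} - 1449 = \sqrt{2} \sqrt{-35} - 1449 = \sqrt{2} i \sqrt{35} - 1449 = i \sqrt{70} - 1449 = -1449 + i \sqrt{70}$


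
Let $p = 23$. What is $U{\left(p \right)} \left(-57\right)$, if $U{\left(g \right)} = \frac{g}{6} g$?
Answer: $- \frac{10051}{2} \approx -5025.5$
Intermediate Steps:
$U{\left(g \right)} = \frac{g^{2}}{6}$ ($U{\left(g \right)} = g \frac{1}{6} g = \frac{g}{6} g = \frac{g^{2}}{6}$)
$U{\left(p \right)} \left(-57\right) = \frac{23^{2}}{6} \left(-57\right) = \frac{1}{6} \cdot 529 \left(-57\right) = \frac{529}{6} \left(-57\right) = - \frac{10051}{2}$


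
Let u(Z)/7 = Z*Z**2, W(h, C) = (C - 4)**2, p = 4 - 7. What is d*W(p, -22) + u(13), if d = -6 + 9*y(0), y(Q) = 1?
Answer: 17407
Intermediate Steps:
p = -3
W(h, C) = (-4 + C)**2
u(Z) = 7*Z**3 (u(Z) = 7*(Z*Z**2) = 7*Z**3)
d = 3 (d = -6 + 9*1 = -6 + 9 = 3)
d*W(p, -22) + u(13) = 3*(-4 - 22)**2 + 7*13**3 = 3*(-26)**2 + 7*2197 = 3*676 + 15379 = 2028 + 15379 = 17407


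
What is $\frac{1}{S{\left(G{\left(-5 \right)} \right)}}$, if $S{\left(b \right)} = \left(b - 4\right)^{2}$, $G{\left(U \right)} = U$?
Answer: $\frac{1}{81} \approx 0.012346$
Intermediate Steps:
$S{\left(b \right)} = \left(-4 + b\right)^{2}$
$\frac{1}{S{\left(G{\left(-5 \right)} \right)}} = \frac{1}{\left(-4 - 5\right)^{2}} = \frac{1}{\left(-9\right)^{2}} = \frac{1}{81}$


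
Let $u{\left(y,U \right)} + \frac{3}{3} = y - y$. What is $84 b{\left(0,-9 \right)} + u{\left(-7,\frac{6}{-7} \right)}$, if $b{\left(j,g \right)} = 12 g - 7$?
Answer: $-9661$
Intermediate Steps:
$u{\left(y,U \right)} = -1$ ($u{\left(y,U \right)} = -1 + \left(y - y\right) = -1 + 0 = -1$)
$b{\left(j,g \right)} = -7 + 12 g$
$84 b{\left(0,-9 \right)} + u{\left(-7,\frac{6}{-7} \right)} = 84 \left(-7 + 12 \left(-9\right)\right) - 1 = 84 \left(-7 - 108\right) - 1 = 84 \left(-115\right) - 1 = -9660 - 1 = -9661$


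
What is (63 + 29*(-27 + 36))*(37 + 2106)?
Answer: 694332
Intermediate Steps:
(63 + 29*(-27 + 36))*(37 + 2106) = (63 + 29*9)*2143 = (63 + 261)*2143 = 324*2143 = 694332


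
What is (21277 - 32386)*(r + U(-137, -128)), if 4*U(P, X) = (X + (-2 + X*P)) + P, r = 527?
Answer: -215259093/4 ≈ -5.3815e+7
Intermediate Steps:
U(P, X) = -½ + P/4 + X/4 + P*X/4 (U(P, X) = ((X + (-2 + X*P)) + P)/4 = ((X + (-2 + P*X)) + P)/4 = ((-2 + X + P*X) + P)/4 = (-2 + P + X + P*X)/4 = -½ + P/4 + X/4 + P*X/4)
(21277 - 32386)*(r + U(-137, -128)) = (21277 - 32386)*(527 + (-½ + (¼)*(-137) + (¼)*(-128) + (¼)*(-137)*(-128))) = -11109*(527 + (-½ - 137/4 - 32 + 4384)) = -11109*(527 + 17269/4) = -11109*19377/4 = -215259093/4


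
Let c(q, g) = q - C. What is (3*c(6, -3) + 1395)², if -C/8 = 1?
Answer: 2064969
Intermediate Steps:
C = -8 (C = -8*1 = -8)
c(q, g) = 8 + q (c(q, g) = q - 1*(-8) = q + 8 = 8 + q)
(3*c(6, -3) + 1395)² = (3*(8 + 6) + 1395)² = (3*14 + 1395)² = (42 + 1395)² = 1437² = 2064969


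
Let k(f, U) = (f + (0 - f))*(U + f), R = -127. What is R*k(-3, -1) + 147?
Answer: 147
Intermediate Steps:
k(f, U) = 0 (k(f, U) = (f - f)*(U + f) = 0*(U + f) = 0)
R*k(-3, -1) + 147 = -127*0 + 147 = 0 + 147 = 147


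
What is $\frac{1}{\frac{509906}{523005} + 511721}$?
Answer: $\frac{523005}{267633151511} \approx 1.9542 \cdot 10^{-6}$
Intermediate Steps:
$\frac{1}{\frac{509906}{523005} + 511721} = \frac{1}{\frac{267633151511}{523005}} = \frac{523005}{267633151511}$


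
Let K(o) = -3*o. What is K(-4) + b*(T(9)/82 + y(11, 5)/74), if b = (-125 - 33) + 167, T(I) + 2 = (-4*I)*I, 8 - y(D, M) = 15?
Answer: -74733/3034 ≈ -24.632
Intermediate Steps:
y(D, M) = -7 (y(D, M) = 8 - 1*15 = 8 - 15 = -7)
T(I) = -2 - 4*I**2 (T(I) = -2 + (-4*I)*I = -2 - 4*I**2)
b = 9 (b = -158 + 167 = 9)
K(-4) + b*(T(9)/82 + y(11, 5)/74) = -3*(-4) + 9*((-2 - 4*9**2)/82 - 7/74) = 12 + 9*((-2 - 4*81)*(1/82) - 7*1/74) = 12 + 9*((-2 - 324)*(1/82) - 7/74) = 12 + 9*(-326*1/82 - 7/74) = 12 + 9*(-163/41 - 7/74) = 12 + 9*(-12349/3034) = 12 - 111141/3034 = -74733/3034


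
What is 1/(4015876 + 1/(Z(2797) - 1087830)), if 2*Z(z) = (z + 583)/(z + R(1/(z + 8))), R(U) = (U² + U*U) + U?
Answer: 11969859357884655/48069470918693393348414 ≈ 2.4901e-7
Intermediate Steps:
R(U) = U + 2*U² (R(U) = (U² + U²) + U = 2*U² + U = U + 2*U²)
Z(z) = (583 + z)/(2*(z + (1 + 2/(8 + z))/(8 + z))) (Z(z) = ((z + 583)/(z + (1 + 2/(z + 8))/(z + 8)))/2 = ((583 + z)/(z + (1 + 2/(8 + z))/(8 + z)))/2 = (583 + z)/(2*(z + (1 + 2/(8 + z))/(8 + z))))
1/(4015876 + 1/(Z(2797) - 1087830)) = 1/(4015876 + 1/((8 + 2797)²*(583 + 2797)/(2*(10 + 2797 + 2797*(8 + 2797)²)) - 1087830)) = 1/(4015876 + 1/((½)*2805²*3380/(10 + 2797 + 2797*2805²) - 1087830)) = 1/(4015876 + 1/((½)*7868025*3380/(10 + 2797 + 2797*7868025) - 1087830)) = 1/(4015876 + 1/((½)*7868025*3380/(10 + 2797 + 22006865925) - 1087830)) = 1/(4015876 + 1/((½)*7868025*3380/22006868732 - 1087830)) = 1/(4015876 + 1/((½)*7868025*(1/22006868732)*3380 - 1087830)) = 1/(4015876 + 1/(6648481125/11003434366 - 1087830)) = 1/(4015876 + 1/(-11969859357884655/11003434366)) = 1/(4015876 - 11003434366/11969859357884655) = 1/(48069470918693393348414/11969859357884655) = 11969859357884655/48069470918693393348414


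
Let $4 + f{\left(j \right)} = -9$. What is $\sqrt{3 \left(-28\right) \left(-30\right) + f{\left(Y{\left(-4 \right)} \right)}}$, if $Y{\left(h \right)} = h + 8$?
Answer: $\sqrt{2507} \approx 50.07$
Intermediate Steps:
$Y{\left(h \right)} = 8 + h$
$f{\left(j \right)} = -13$ ($f{\left(j \right)} = -4 - 9 = -13$)
$\sqrt{3 \left(-28\right) \left(-30\right) + f{\left(Y{\left(-4 \right)} \right)}} = \sqrt{3 \left(-28\right) \left(-30\right) - 13} = \sqrt{\left(-84\right) \left(-30\right) - 13} = \sqrt{2520 - 13} = \sqrt{2507}$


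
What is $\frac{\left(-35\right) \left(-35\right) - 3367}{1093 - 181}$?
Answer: $- \frac{357}{152} \approx -2.3487$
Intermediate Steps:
$\frac{\left(-35\right) \left(-35\right) - 3367}{1093 - 181} = \frac{1225 - 3367}{912} = \left(-2142\right) \frac{1}{912} = - \frac{357}{152}$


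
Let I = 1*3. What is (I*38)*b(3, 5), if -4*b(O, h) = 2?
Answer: -57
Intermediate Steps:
b(O, h) = -½ (b(O, h) = -¼*2 = -½)
I = 3
(I*38)*b(3, 5) = (3*38)*(-½) = 114*(-½) = -57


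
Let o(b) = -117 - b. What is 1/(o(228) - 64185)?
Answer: -1/64530 ≈ -1.5497e-5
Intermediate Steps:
1/(o(228) - 64185) = 1/((-117 - 1*228) - 64185) = 1/((-117 - 228) - 64185) = 1/(-345 - 64185) = 1/(-64530) = -1/64530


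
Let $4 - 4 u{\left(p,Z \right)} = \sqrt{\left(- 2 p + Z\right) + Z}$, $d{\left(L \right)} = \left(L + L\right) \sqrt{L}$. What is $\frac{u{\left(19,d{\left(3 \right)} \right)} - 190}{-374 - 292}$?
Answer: $\frac{21}{74} + \frac{\sqrt{-38 + 12 \sqrt{3}}}{2664} \approx 0.28378 + 0.0015575 i$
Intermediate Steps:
$d{\left(L \right)} = 2 L^{\frac{3}{2}}$ ($d{\left(L \right)} = 2 L \sqrt{L} = 2 L^{\frac{3}{2}}$)
$u{\left(p,Z \right)} = 1 - \frac{\sqrt{- 2 p + 2 Z}}{4}$ ($u{\left(p,Z \right)} = 1 - \frac{\sqrt{\left(- 2 p + Z\right) + Z}}{4} = 1 - \frac{\sqrt{\left(Z - 2 p\right) + Z}}{4} = 1 - \frac{\sqrt{- 2 p + 2 Z}}{4}$)
$\frac{u{\left(19,d{\left(3 \right)} \right)} - 190}{-374 - 292} = \frac{\left(1 - \frac{\sqrt{\left(-2\right) 19 + 2 \cdot 2 \cdot 3^{\frac{3}{2}}}}{4}\right) - 190}{-374 - 292} = \frac{\left(1 - \frac{\sqrt{-38 + 2 \cdot 2 \cdot 3 \sqrt{3}}}{4}\right) - 190}{-666} = \left(\left(1 - \frac{\sqrt{-38 + 2 \cdot 6 \sqrt{3}}}{4}\right) - 190\right) \left(- \frac{1}{666}\right) = \left(\left(1 - \frac{\sqrt{-38 + 12 \sqrt{3}}}{4}\right) - 190\right) \left(- \frac{1}{666}\right) = \left(-189 - \frac{\sqrt{-38 + 12 \sqrt{3}}}{4}\right) \left(- \frac{1}{666}\right) = \frac{21}{74} + \frac{\sqrt{-38 + 12 \sqrt{3}}}{2664}$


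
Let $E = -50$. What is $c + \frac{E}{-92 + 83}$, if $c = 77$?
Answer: $\frac{743}{9} \approx 82.556$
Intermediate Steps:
$c + \frac{E}{-92 + 83} = 77 + \frac{1}{-92 + 83} \left(-50\right) = 77 + \frac{1}{-9} \left(-50\right) = 77 - - \frac{50}{9} = 77 + \frac{50}{9} = \frac{743}{9}$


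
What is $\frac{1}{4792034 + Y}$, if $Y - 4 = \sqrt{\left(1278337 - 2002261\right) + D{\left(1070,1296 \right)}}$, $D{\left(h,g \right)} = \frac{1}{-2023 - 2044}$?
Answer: $\frac{19489218546}{93393078806935657} - \frac{7 i \sqrt{244368509447}}{93393078806935657} \approx 2.0868 \cdot 10^{-7} - 3.7052 \cdot 10^{-11} i$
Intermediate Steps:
$D{\left(h,g \right)} = - \frac{1}{4067}$ ($D{\left(h,g \right)} = \frac{1}{-4067} = - \frac{1}{4067}$)
$Y = 4 + \frac{i \sqrt{244368509447}}{581}$ ($Y = 4 + \sqrt{\left(1278337 - 2002261\right) - \frac{1}{4067}} = 4 + \sqrt{-723924 - \frac{1}{4067}} = 4 + \sqrt{- \frac{2944198909}{4067}} = 4 + \frac{i \sqrt{244368509447}}{581} \approx 4.0 + 850.84 i$)
$\frac{1}{4792034 + Y} = \frac{1}{4792034 + \left(4 + \frac{i \sqrt{244368509447}}{581}\right)} = \frac{1}{4792038 + \frac{i \sqrt{244368509447}}{581}}$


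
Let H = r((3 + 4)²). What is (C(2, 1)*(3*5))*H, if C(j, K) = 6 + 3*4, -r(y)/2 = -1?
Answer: 540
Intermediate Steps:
r(y) = 2 (r(y) = -2*(-1) = 2)
C(j, K) = 18 (C(j, K) = 6 + 12 = 18)
H = 2
(C(2, 1)*(3*5))*H = (18*(3*5))*2 = (18*15)*2 = 270*2 = 540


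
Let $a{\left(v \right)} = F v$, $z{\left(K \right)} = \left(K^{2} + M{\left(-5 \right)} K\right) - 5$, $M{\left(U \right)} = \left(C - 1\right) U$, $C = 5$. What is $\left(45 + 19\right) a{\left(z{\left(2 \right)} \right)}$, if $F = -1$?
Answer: $2624$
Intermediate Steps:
$M{\left(U \right)} = 4 U$ ($M{\left(U \right)} = \left(5 - 1\right) U = 4 U$)
$z{\left(K \right)} = -5 + K^{2} - 20 K$ ($z{\left(K \right)} = \left(K^{2} + 4 \left(-5\right) K\right) - 5 = \left(K^{2} - 20 K\right) - 5 = -5 + K^{2} - 20 K$)
$a{\left(v \right)} = - v$
$\left(45 + 19\right) a{\left(z{\left(2 \right)} \right)} = \left(45 + 19\right) \left(- (-5 + 2^{2} - 40)\right) = 64 \left(- (-5 + 4 - 40)\right) = 64 \left(\left(-1\right) \left(-41\right)\right) = 64 \cdot 41 = 2624$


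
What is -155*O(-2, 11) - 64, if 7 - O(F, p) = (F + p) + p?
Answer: 1951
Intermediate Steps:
O(F, p) = 7 - F - 2*p (O(F, p) = 7 - ((F + p) + p) = 7 - (F + 2*p) = 7 + (-F - 2*p) = 7 - F - 2*p)
-155*O(-2, 11) - 64 = -155*(7 - 1*(-2) - 2*11) - 64 = -155*(7 + 2 - 22) - 64 = -155*(-13) - 64 = 2015 - 64 = 1951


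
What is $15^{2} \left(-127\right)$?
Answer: $-28575$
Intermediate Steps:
$15^{2} \left(-127\right) = 225 \left(-127\right) = -28575$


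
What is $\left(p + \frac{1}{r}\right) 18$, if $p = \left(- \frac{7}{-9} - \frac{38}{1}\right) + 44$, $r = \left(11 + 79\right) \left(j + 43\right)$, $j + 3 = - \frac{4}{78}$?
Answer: $\frac{950419}{7790} \approx 122.01$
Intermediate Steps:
$j = - \frac{119}{39}$ ($j = -3 - \frac{4}{78} = -3 - \frac{2}{39} = - \frac{119}{39} \approx -3.0513$)
$r = \frac{46740}{13}$ ($r = \left(11 + 79\right) \left(- \frac{119}{39} + 43\right) = 90 \cdot \frac{1558}{39} = \frac{46740}{13} \approx 3595.4$)
$p = \frac{61}{9}$ ($p = \left(\left(-7\right) \left(- \frac{1}{9}\right) - 38\right) + 44 = \left(\frac{7}{9} - 38\right) + 44 = - \frac{335}{9} + 44 = \frac{61}{9} \approx 6.7778$)
$\left(p + \frac{1}{r}\right) 18 = \left(\frac{61}{9} + \frac{1}{\frac{46740}{13}}\right) 18 = \left(\frac{61}{9} + \frac{13}{46740}\right) 18 = \frac{950419}{140220} \cdot 18 = \frac{950419}{7790}$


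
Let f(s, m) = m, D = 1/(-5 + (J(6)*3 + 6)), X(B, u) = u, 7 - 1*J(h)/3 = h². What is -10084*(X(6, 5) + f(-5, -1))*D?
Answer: 10084/65 ≈ 155.14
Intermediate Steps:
J(h) = 21 - 3*h²
D = -1/260 (D = 1/(-5 + ((21 - 3*6²)*3 + 6)) = 1/(-5 + ((21 - 3*36)*3 + 6)) = 1/(-5 + ((21 - 108)*3 + 6)) = 1/(-5 + (-87*3 + 6)) = 1/(-5 + (-261 + 6)) = 1/(-5 - 255) = 1/(-260) = -1/260 ≈ -0.0038462)
-10084*(X(6, 5) + f(-5, -1))*D = -10084*(5 - 1)*(-1)/260 = -40336*(-1)/260 = -10084*(-1/65) = 10084/65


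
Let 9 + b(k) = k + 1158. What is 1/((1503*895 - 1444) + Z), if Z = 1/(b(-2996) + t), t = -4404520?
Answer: 4406367/5921015998946 ≈ 7.4419e-7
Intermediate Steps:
b(k) = 1149 + k (b(k) = -9 + (k + 1158) = -9 + (1158 + k) = 1149 + k)
Z = -1/4406367 (Z = 1/((1149 - 2996) - 4404520) = 1/(-1847 - 4404520) = 1/(-4406367) = -1/4406367 ≈ -2.2694e-7)
1/((1503*895 - 1444) + Z) = 1/((1503*895 - 1444) - 1/4406367) = 1/((1345185 - 1444) - 1/4406367) = 1/(1343741 - 1/4406367) = 1/(5921015998946/4406367) = 4406367/5921015998946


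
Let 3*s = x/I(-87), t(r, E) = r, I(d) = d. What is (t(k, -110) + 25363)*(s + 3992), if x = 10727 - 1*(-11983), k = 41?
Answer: 99202328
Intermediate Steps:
x = 22710 (x = 10727 + 11983 = 22710)
s = -7570/87 (s = (22710/(-87))/3 = (22710*(-1/87))/3 = (⅓)*(-7570/29) = -7570/87 ≈ -87.011)
(t(k, -110) + 25363)*(s + 3992) = (41 + 25363)*(-7570/87 + 3992) = 25404*(339734/87) = 99202328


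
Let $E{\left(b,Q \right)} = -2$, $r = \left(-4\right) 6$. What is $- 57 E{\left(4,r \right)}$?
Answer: $114$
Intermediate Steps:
$r = -24$
$- 57 E{\left(4,r \right)} = \left(-57\right) \left(-2\right) = 114$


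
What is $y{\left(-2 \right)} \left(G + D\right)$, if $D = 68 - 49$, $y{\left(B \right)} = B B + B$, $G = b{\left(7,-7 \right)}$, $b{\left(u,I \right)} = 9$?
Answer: $56$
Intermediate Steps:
$G = 9$
$y{\left(B \right)} = B + B^{2}$ ($y{\left(B \right)} = B^{2} + B = B + B^{2}$)
$D = 19$
$y{\left(-2 \right)} \left(G + D\right) = - 2 \left(1 - 2\right) \left(9 + 19\right) = \left(-2\right) \left(-1\right) 28 = 2 \cdot 28 = 56$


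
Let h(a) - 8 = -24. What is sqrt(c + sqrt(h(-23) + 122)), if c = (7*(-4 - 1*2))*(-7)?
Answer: sqrt(294 + sqrt(106)) ≈ 17.444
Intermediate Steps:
h(a) = -16 (h(a) = 8 - 24 = -16)
c = 294 (c = (7*(-4 - 2))*(-7) = (7*(-6))*(-7) = -42*(-7) = 294)
sqrt(c + sqrt(h(-23) + 122)) = sqrt(294 + sqrt(-16 + 122)) = sqrt(294 + sqrt(106))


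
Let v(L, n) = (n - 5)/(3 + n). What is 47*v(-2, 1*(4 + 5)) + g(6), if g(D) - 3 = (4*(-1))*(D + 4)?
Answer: -64/3 ≈ -21.333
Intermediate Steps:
g(D) = -13 - 4*D (g(D) = 3 + (4*(-1))*(D + 4) = 3 - 4*(4 + D) = 3 + (-16 - 4*D) = -13 - 4*D)
v(L, n) = (-5 + n)/(3 + n)
47*v(-2, 1*(4 + 5)) + g(6) = 47*((-5 + 1*(4 + 5))/(3 + 1*(4 + 5))) + (-13 - 4*6) = 47*((-5 + 1*9)/(3 + 1*9)) + (-13 - 24) = 47*((-5 + 9)/(3 + 9)) - 37 = 47*(4/12) - 37 = 47*((1/12)*4) - 37 = 47*(⅓) - 37 = 47/3 - 37 = -64/3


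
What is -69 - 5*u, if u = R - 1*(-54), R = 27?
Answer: -474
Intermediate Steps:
u = 81 (u = 27 - 1*(-54) = 27 + 54 = 81)
-69 - 5*u = -69 - 5*81 = -69 - 405 = -474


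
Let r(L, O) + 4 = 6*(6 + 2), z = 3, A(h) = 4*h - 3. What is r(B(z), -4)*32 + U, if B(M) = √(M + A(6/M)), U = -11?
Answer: 1397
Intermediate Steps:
A(h) = -3 + 4*h
B(M) = √(-3 + M + 24/M) (B(M) = √(M + (-3 + 4*(6/M))) = √(M + (-3 + 24/M)) = √(-3 + M + 24/M))
r(L, O) = 44 (r(L, O) = -4 + 6*(6 + 2) = -4 + 6*8 = -4 + 48 = 44)
r(B(z), -4)*32 + U = 44*32 - 11 = 1408 - 11 = 1397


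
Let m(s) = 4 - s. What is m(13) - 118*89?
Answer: -10511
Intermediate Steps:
m(13) - 118*89 = (4 - 1*13) - 118*89 = (4 - 13) - 10502 = -9 - 10502 = -10511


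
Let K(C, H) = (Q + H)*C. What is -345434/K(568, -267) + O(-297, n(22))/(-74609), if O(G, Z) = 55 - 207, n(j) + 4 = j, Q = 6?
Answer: 12897509501/5530317516 ≈ 2.3321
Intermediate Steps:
n(j) = -4 + j
K(C, H) = C*(6 + H) (K(C, H) = (6 + H)*C = C*(6 + H))
O(G, Z) = -152
-345434/K(568, -267) + O(-297, n(22))/(-74609) = -345434*1/(568*(6 - 267)) - 152/(-74609) = -345434/(568*(-261)) - 152*(-1/74609) = -345434/(-148248) + 152/74609 = -345434*(-1/148248) + 152/74609 = 172717/74124 + 152/74609 = 12897509501/5530317516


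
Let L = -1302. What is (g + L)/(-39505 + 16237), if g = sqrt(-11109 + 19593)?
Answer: 31/554 - sqrt(2121)/11634 ≈ 0.051998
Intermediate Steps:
g = 2*sqrt(2121) (g = sqrt(8484) = 2*sqrt(2121) ≈ 92.109)
(g + L)/(-39505 + 16237) = (2*sqrt(2121) - 1302)/(-39505 + 16237) = (-1302 + 2*sqrt(2121))/(-23268) = (-1302 + 2*sqrt(2121))*(-1/23268) = 31/554 - sqrt(2121)/11634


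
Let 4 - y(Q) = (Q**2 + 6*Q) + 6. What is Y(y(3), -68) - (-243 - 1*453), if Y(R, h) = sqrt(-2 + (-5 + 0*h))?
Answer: 696 + I*sqrt(7) ≈ 696.0 + 2.6458*I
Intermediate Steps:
y(Q) = -2 - Q**2 - 6*Q (y(Q) = 4 - ((Q**2 + 6*Q) + 6) = 4 - (6 + Q**2 + 6*Q) = 4 + (-6 - Q**2 - 6*Q) = -2 - Q**2 - 6*Q)
Y(R, h) = I*sqrt(7) (Y(R, h) = sqrt(-2 + (-5 + 0)) = sqrt(-2 - 5) = sqrt(-7) = I*sqrt(7))
Y(y(3), -68) - (-243 - 1*453) = I*sqrt(7) - (-243 - 1*453) = I*sqrt(7) - (-243 - 453) = I*sqrt(7) - 1*(-696) = I*sqrt(7) + 696 = 696 + I*sqrt(7)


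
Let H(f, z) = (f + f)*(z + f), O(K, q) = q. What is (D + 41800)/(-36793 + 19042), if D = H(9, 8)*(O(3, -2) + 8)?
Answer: -43636/17751 ≈ -2.4582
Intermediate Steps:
H(f, z) = 2*f*(f + z) (H(f, z) = (2*f)*(f + z) = 2*f*(f + z))
D = 1836 (D = (2*9*(9 + 8))*(-2 + 8) = (2*9*17)*6 = 306*6 = 1836)
(D + 41800)/(-36793 + 19042) = (1836 + 41800)/(-36793 + 19042) = 43636/(-17751) = 43636*(-1/17751) = -43636/17751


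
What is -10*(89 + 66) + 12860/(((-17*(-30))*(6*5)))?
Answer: -1185107/765 ≈ -1549.2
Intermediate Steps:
-10*(89 + 66) + 12860/(((-17*(-30))*(6*5))) = -10*155 + 12860/((510*30)) = -1550 + 12860/15300 = -1550 + 12860*(1/15300) = -1550 + 643/765 = -1185107/765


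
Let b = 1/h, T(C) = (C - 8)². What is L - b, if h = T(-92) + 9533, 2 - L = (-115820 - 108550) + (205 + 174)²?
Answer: 1576918622/19533 ≈ 80731.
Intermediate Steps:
T(C) = (-8 + C)²
L = 80731 (L = 2 - ((-115820 - 108550) + (205 + 174)²) = 2 - (-224370 + 379²) = 2 - (-224370 + 143641) = 2 - 1*(-80729) = 2 + 80729 = 80731)
h = 19533 (h = (-8 - 92)² + 9533 = (-100)² + 9533 = 10000 + 9533 = 19533)
b = 1/19533 ≈ 5.1195e-5
L - b = 80731 - 1*1/19533 = 80731 - 1/19533 = 1576918622/19533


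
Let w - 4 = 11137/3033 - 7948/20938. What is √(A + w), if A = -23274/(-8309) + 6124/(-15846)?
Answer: √4018044307122742583615719/643378159011 ≈ 3.1156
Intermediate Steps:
w = 231550019/31752477 (w = 4 + (11137/3033 - 7948/20938) = 4 + (11137*(1/3033) - 7948*1/20938) = 4 + (11137/3033 - 3974/10469) = 4 + 104540111/31752477 = 231550019/31752477 ≈ 7.2923)
A = 158957744/65832207 (A = -23274*(-1/8309) + 6124*(-1/15846) = 23274/8309 - 3062/7923 = 158957744/65832207 ≈ 2.4146)
√(A + w) = √(158957744/65832207 + 231550019/31752477) = √(355978085824453/36672555063627) = √4018044307122742583615719/643378159011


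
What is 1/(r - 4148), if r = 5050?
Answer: 1/902 ≈ 0.0011086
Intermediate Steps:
1/(r - 4148) = 1/(5050 - 4148) = 1/902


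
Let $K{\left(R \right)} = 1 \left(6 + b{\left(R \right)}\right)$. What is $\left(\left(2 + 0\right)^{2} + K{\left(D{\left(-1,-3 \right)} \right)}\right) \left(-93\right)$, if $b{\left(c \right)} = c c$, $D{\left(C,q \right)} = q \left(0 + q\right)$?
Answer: $-8463$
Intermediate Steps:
$D{\left(C,q \right)} = q^{2}$ ($D{\left(C,q \right)} = q q = q^{2}$)
$b{\left(c \right)} = c^{2}$
$K{\left(R \right)} = 6 + R^{2}$ ($K{\left(R \right)} = 1 \left(6 + R^{2}\right) = 6 + R^{2}$)
$\left(\left(2 + 0\right)^{2} + K{\left(D{\left(-1,-3 \right)} \right)}\right) \left(-93\right) = \left(\left(2 + 0\right)^{2} + \left(6 + \left(\left(-3\right)^{2}\right)^{2}\right)\right) \left(-93\right) = \left(2^{2} + \left(6 + 9^{2}\right)\right) \left(-93\right) = \left(4 + \left(6 + 81\right)\right) \left(-93\right) = \left(4 + 87\right) \left(-93\right) = 91 \left(-93\right) = -8463$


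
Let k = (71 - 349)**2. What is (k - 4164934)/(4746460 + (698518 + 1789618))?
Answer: -681275/1205766 ≈ -0.56501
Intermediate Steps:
k = 77284 (k = (-278)**2 = 77284)
(k - 4164934)/(4746460 + (698518 + 1789618)) = (77284 - 4164934)/(4746460 + (698518 + 1789618)) = -4087650/(4746460 + 2488136) = -4087650/7234596 = -4087650*1/7234596 = -681275/1205766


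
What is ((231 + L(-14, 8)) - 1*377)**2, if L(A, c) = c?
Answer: 19044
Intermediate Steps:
((231 + L(-14, 8)) - 1*377)**2 = ((231 + 8) - 1*377)**2 = (239 - 377)**2 = (-138)**2 = 19044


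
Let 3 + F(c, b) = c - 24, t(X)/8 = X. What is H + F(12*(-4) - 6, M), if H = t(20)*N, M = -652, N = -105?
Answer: -16881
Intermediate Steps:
t(X) = 8*X
F(c, b) = -27 + c (F(c, b) = -3 + (c - 24) = -3 + (-24 + c) = -27 + c)
H = -16800 (H = (8*20)*(-105) = 160*(-105) = -16800)
H + F(12*(-4) - 6, M) = -16800 + (-27 + (12*(-4) - 6)) = -16800 + (-27 + (-48 - 6)) = -16800 + (-27 - 54) = -16800 - 81 = -16881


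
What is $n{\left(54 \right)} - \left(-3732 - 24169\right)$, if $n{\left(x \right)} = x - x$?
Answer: $27901$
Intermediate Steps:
$n{\left(x \right)} = 0$
$n{\left(54 \right)} - \left(-3732 - 24169\right) = 0 - \left(-3732 - 24169\right) = 0 - -27901 = 0 + 27901 = 27901$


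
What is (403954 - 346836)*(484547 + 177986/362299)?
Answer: 10027126104164602/362299 ≈ 2.7676e+10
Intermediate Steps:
(403954 - 346836)*(484547 + 177986/362299) = 57118*(484547 + 177986*(1/362299)) = 57118*(484547 + 177986/362299) = 57118*(175551071539/362299) = 10027126104164602/362299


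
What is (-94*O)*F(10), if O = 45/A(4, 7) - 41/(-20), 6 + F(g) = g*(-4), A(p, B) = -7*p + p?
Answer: 7567/10 ≈ 756.70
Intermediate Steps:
A(p, B) = -6*p
F(g) = -6 - 4*g (F(g) = -6 + g*(-4) = -6 - 4*g)
O = 7/40 (O = 45/((-6*4)) - 41/(-20) = 45/(-24) - 41*(-1/20) = 45*(-1/24) + 41/20 = -15/8 + 41/20 = 7/40 ≈ 0.17500)
(-94*O)*F(10) = (-94*7/40)*(-6 - 4*10) = -329*(-6 - 40)/20 = -329/20*(-46) = 7567/10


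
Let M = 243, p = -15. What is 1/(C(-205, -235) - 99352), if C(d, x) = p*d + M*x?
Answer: -1/153382 ≈ -6.5197e-6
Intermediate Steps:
C(d, x) = -15*d + 243*x
1/(C(-205, -235) - 99352) = 1/((-15*(-205) + 243*(-235)) - 99352) = 1/((3075 - 57105) - 99352) = 1/(-54030 - 99352) = 1/(-153382) = -1/153382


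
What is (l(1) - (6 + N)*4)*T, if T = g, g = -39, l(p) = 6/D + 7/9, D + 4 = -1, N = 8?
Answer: 33007/15 ≈ 2200.5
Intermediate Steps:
D = -5 (D = -4 - 1 = -5)
l(p) = -19/45 (l(p) = 6/(-5) + 7/9 = 6*(-⅕) + 7*(⅑) = -6/5 + 7/9 = -19/45)
T = -39
(l(1) - (6 + N)*4)*T = (-19/45 - (6 + 8)*4)*(-39) = (-19/45 - 14*4)*(-39) = (-19/45 - 1*56)*(-39) = (-19/45 - 56)*(-39) = -2539/45*(-39) = 33007/15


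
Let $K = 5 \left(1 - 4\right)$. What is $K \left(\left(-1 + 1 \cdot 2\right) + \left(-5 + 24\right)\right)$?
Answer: $-300$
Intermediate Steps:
$K = -15$ ($K = 5 \left(-3\right) = -15$)
$K \left(\left(-1 + 1 \cdot 2\right) + \left(-5 + 24\right)\right) = - 15 \left(\left(-1 + 1 \cdot 2\right) + \left(-5 + 24\right)\right) = - 15 \left(\left(-1 + 2\right) + 19\right) = - 15 \left(1 + 19\right) = \left(-15\right) 20 = -300$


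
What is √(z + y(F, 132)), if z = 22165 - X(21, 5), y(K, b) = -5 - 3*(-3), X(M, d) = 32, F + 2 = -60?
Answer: √22137 ≈ 148.79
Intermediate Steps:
F = -62 (F = -2 - 60 = -62)
y(K, b) = 4 (y(K, b) = -5 + 9 = 4)
z = 22133 (z = 22165 - 1*32 = 22165 - 32 = 22133)
√(z + y(F, 132)) = √(22133 + 4) = √22137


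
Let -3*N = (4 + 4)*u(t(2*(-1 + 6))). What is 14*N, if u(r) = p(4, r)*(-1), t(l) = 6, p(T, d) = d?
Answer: 224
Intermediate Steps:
u(r) = -r (u(r) = r*(-1) = -r)
N = 16 (N = -(4 + 4)*(-1*6)/3 = -8*(-6)/3 = -⅓*(-48) = 16)
14*N = 14*16 = 224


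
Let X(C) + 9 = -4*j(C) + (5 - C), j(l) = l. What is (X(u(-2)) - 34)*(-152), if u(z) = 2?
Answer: 7296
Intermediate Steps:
X(C) = -4 - 5*C (X(C) = -9 + (-4*C + (5 - C)) = -9 + (5 - 5*C) = -4 - 5*C)
(X(u(-2)) - 34)*(-152) = ((-4 - 5*2) - 34)*(-152) = ((-4 - 10) - 34)*(-152) = (-14 - 34)*(-152) = -48*(-152) = 7296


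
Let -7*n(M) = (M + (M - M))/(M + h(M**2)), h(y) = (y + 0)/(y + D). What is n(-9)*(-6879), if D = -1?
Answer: 550320/497 ≈ 1107.3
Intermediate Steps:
h(y) = y/(-1 + y) (h(y) = (y + 0)/(y - 1) = y/(-1 + y))
n(M) = -M/(7*(M + M**2/(-1 + M**2))) (n(M) = -(M + (M - M))/(7*(M + M**2/(-1 + M**2))) = -(M + 0)/(7*(M + M**2/(-1 + M**2))) = -M/(7*(M + M**2/(-1 + M**2))))
n(-9)*(-6879) = ((1 - 1*(-9)**2)/(7*(-1 - 9 + (-9)**2)))*(-6879) = ((1 - 1*81)/(7*(-1 - 9 + 81)))*(-6879) = ((1/7)*(1 - 81)/71)*(-6879) = ((1/7)*(1/71)*(-80))*(-6879) = -80/497*(-6879) = 550320/497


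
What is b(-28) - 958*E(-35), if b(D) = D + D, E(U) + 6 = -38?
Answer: 42096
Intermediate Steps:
E(U) = -44 (E(U) = -6 - 38 = -44)
b(D) = 2*D
b(-28) - 958*E(-35) = 2*(-28) - 958*(-44) = -56 + 42152 = 42096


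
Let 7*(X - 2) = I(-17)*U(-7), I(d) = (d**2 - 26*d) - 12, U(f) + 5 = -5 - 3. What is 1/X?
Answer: -7/9333 ≈ -0.00075003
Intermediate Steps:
U(f) = -13 (U(f) = -5 + (-5 - 3) = -5 - 8 = -13)
I(d) = -12 + d**2 - 26*d
X = -9333/7 (X = 2 + ((-12 + (-17)**2 - 26*(-17))*(-13))/7 = 2 + ((-12 + 289 + 442)*(-13))/7 = 2 + (719*(-13))/7 = 2 + (1/7)*(-9347) = 2 - 9347/7 = -9333/7 ≈ -1333.3)
1/X = 1/(-9333/7) = -7/9333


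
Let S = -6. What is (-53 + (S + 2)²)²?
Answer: 1369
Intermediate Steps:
(-53 + (S + 2)²)² = (-53 + (-6 + 2)²)² = (-53 + (-4)²)² = (-53 + 16)² = (-37)² = 1369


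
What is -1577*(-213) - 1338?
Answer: 334563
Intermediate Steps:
-1577*(-213) - 1338 = 335901 - 1338 = 334563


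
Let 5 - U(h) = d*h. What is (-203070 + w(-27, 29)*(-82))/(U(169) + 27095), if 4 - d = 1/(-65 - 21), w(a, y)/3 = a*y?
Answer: -898872/2272295 ≈ -0.39558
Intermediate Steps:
w(a, y) = 3*a*y (w(a, y) = 3*(a*y) = 3*a*y)
d = 345/86 (d = 4 - 1/(-65 - 21) = 4 - 1/(-86) = 4 - 1*(-1/86) = 4 + 1/86 = 345/86 ≈ 4.0116)
U(h) = 5 - 345*h/86
(-203070 + w(-27, 29)*(-82))/(U(169) + 27095) = (-203070 + (3*(-27)*29)*(-82))/((5 - 345/86*169) + 27095) = (-203070 - 2349*(-82))/((5 - 58305/86) + 27095) = (-203070 + 192618)/(-57875/86 + 27095) = -10452/2272295/86 = -10452*86/2272295 = -898872/2272295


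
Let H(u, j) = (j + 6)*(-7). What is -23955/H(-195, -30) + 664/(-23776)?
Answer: -5934017/41608 ≈ -142.62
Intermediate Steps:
H(u, j) = -42 - 7*j (H(u, j) = (6 + j)*(-7) = -42 - 7*j)
-23955/H(-195, -30) + 664/(-23776) = -23955/(-42 - 7*(-30)) + 664/(-23776) = -23955/(-42 + 210) + 664*(-1/23776) = -23955/168 - 83/2972 = -23955*1/168 - 83/2972 = -7985/56 - 83/2972 = -5934017/41608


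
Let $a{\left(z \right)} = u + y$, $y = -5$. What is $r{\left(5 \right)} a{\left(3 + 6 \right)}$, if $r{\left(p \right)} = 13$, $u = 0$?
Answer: $-65$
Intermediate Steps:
$a{\left(z \right)} = -5$ ($a{\left(z \right)} = 0 - 5 = -5$)
$r{\left(5 \right)} a{\left(3 + 6 \right)} = 13 \left(-5\right) = -65$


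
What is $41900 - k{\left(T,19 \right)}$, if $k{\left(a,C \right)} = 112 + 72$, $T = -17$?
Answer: $41716$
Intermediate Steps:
$k{\left(a,C \right)} = 184$
$41900 - k{\left(T,19 \right)} = 41900 - 184 = 41716$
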